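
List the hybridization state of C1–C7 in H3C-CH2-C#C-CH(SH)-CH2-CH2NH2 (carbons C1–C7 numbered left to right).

C1: 4 σ bonds — 4 electron domains, sp3.
C2 (4 σ bonds) has steric number 4: sp3.
C3: 2 σ bonds, plus two π bonds; 2 regions of electron density → sp.
C4 carries 2 σ bonds, plus two π bonds, giving a steric number of 2, so it is sp.
C5: 4 σ bonds; 4 regions of electron density → sp3.
C6 — 4 σ bonds. Steric number 4, so sp3.
C7 is sp3: 4 σ bonds, 4 electron-density regions.

C1 sp3, C2 sp3, C3 sp, C4 sp, C5 sp3, C6 sp3, C7 sp3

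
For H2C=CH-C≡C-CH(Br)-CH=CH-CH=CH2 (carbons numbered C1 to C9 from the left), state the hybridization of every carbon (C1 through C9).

C1: 3 σ bonds, plus one π bond — 3 electron domains, sp2.
C2: 3 σ bonds, plus one π bond — 3 electron domains, sp2.
C3 has 2 σ bonds, plus two π bonds: steric number 2 → sp.
C4: 2 σ bonds, plus two π bonds; 2 regions of electron density → sp.
C5 has 4 σ bonds: steric number 4 → sp3.
C6 (3 σ bonds, plus one π bond) has steric number 3: sp2.
C7 carries 3 σ bonds, plus one π bond, giving a steric number of 3, so it is sp2.
C8 carries 3 σ bonds, plus one π bond, giving a steric number of 3, so it is sp2.
C9 — 3 σ bonds, plus one π bond. Steric number 3, so sp2.

C1 sp2, C2 sp2, C3 sp, C4 sp, C5 sp3, C6 sp2, C7 sp2, C8 sp2, C9 sp2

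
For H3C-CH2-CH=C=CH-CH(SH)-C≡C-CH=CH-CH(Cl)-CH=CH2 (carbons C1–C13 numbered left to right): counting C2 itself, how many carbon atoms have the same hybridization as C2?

4

C2 is sp3 (only σ bonds).
C1: sp3 ✓
C2: sp3 ✓
C3: sp2
C4: sp
C5: sp2
C6: sp3 ✓
C7: sp
C8: sp
C9: sp2
C10: sp2
C11: sp3 ✓
C12: sp2
C13: sp2
4 carbons are sp3.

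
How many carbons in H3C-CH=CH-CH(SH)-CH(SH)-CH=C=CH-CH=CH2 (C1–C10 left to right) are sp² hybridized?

6

C1: sp3
C2: sp2 ✓
C3: sp2 ✓
C4: sp3
C5: sp3
C6: sp2 ✓
C7: sp
C8: sp2 ✓
C9: sp2 ✓
C10: sp2 ✓
C2, C3, C6, C8, C9, C10 → 6 sp2 carbons.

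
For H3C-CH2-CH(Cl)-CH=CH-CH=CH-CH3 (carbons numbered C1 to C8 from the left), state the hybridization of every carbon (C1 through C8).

C1 sp3, C2 sp3, C3 sp3, C4 sp2, C5 sp2, C6 sp2, C7 sp2, C8 sp3

C1: 4 σ bonds — 4 electron domains, sp3.
C2 carries 4 σ bonds, giving a steric number of 4, so it is sp3.
C3 (4 σ bonds) has steric number 4: sp3.
C4 is sp2: 3 σ bonds, plus one π bond, 3 electron-density regions.
C5: 3 σ bonds, plus one π bond; 3 regions of electron density → sp2.
C6: 3 σ bonds, plus one π bond — 3 electron domains, sp2.
C7 has 3 σ bonds, plus one π bond: steric number 3 → sp2.
C8: 4 σ bonds — 4 electron domains, sp3.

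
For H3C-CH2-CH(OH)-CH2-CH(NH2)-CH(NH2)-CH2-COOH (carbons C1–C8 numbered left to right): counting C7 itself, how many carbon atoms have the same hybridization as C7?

7

C7 is sp3 (only σ bonds).
C1: sp3 ✓
C2: sp3 ✓
C3: sp3 ✓
C4: sp3 ✓
C5: sp3 ✓
C6: sp3 ✓
C7: sp3 ✓
C8: sp2
7 carbons are sp3.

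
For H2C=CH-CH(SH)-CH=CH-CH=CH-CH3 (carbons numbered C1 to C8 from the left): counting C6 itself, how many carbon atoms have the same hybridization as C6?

C6 is sp2 (one π bond).
C1: sp2 ✓
C2: sp2 ✓
C3: sp3
C4: sp2 ✓
C5: sp2 ✓
C6: sp2 ✓
C7: sp2 ✓
C8: sp3
6 carbons are sp2.

6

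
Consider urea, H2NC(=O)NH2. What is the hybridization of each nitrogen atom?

Both N lone pairs are conjugated with the C=O; planar sp2.

sp2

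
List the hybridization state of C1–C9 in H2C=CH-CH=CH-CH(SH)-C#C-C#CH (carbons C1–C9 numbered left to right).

C1 sp2, C2 sp2, C3 sp2, C4 sp2, C5 sp3, C6 sp, C7 sp, C8 sp, C9 sp

C1 has 3 σ bonds, plus one π bond: steric number 3 → sp2.
C2 has 3 σ bonds, plus one π bond: steric number 3 → sp2.
C3 is sp2: 3 σ bonds, plus one π bond, 3 electron-density regions.
C4: 3 σ bonds, plus one π bond; 3 regions of electron density → sp2.
C5 carries 4 σ bonds, giving a steric number of 4, so it is sp3.
C6: 2 σ bonds, plus two π bonds; 2 regions of electron density → sp.
C7 (2 σ bonds, plus two π bonds) has steric number 2: sp.
C8: 2 σ bonds, plus two π bonds — 2 electron domains, sp.
C9: 2 σ bonds, plus two π bonds — 2 electron domains, sp.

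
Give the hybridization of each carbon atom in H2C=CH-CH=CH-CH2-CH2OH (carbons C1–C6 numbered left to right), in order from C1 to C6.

C1 sp2, C2 sp2, C3 sp2, C4 sp2, C5 sp3, C6 sp3

C1 (3 σ bonds, plus one π bond) has steric number 3: sp2.
C2 has 3 σ bonds, plus one π bond: steric number 3 → sp2.
C3 (3 σ bonds, plus one π bond) has steric number 3: sp2.
C4: 3 σ bonds, plus one π bond; 3 regions of electron density → sp2.
C5 is sp3: 4 σ bonds, 4 electron-density regions.
C6 carries 4 σ bonds, giving a steric number of 4, so it is sp3.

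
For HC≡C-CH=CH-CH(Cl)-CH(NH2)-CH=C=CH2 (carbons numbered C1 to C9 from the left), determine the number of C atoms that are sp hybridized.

C1: sp ✓
C2: sp ✓
C3: sp2
C4: sp2
C5: sp3
C6: sp3
C7: sp2
C8: sp ✓
C9: sp2
C1, C2, C8 → 3 sp carbons.

3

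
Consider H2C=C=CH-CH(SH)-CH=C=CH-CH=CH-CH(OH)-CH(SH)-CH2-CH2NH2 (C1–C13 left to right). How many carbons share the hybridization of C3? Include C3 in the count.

6

C3 is sp2 (one π bond).
C1: sp2 ✓
C2: sp
C3: sp2 ✓
C4: sp3
C5: sp2 ✓
C6: sp
C7: sp2 ✓
C8: sp2 ✓
C9: sp2 ✓
C10: sp3
C11: sp3
C12: sp3
C13: sp3
6 carbons are sp2.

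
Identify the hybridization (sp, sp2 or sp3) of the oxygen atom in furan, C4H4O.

sp²

One O lone pair is in the aromatic π system (p orbital), the other is in an sp2 hybrid in the ring plane; O has two σ bonds + one in-plane lone pair → sp2.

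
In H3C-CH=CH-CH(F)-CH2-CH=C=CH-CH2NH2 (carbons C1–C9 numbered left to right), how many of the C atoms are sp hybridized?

C1: sp3
C2: sp2
C3: sp2
C4: sp3
C5: sp3
C6: sp2
C7: sp ✓
C8: sp2
C9: sp3
C7 → 1 sp carbon.

1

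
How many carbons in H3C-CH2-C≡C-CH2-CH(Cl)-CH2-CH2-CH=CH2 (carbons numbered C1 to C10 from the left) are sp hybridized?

2

C1: sp3
C2: sp3
C3: sp ✓
C4: sp ✓
C5: sp3
C6: sp3
C7: sp3
C8: sp3
C9: sp2
C10: sp2
C3, C4 → 2 sp carbons.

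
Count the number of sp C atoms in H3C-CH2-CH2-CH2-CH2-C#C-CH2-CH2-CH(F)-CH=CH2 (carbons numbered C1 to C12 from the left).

2

C1: sp3
C2: sp3
C3: sp3
C4: sp3
C5: sp3
C6: sp ✓
C7: sp ✓
C8: sp3
C9: sp3
C10: sp3
C11: sp2
C12: sp2
C6, C7 → 2 sp carbons.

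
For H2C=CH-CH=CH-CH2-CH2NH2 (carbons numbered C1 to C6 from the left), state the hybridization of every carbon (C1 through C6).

C1: 3 σ bonds, plus one π bond; 3 regions of electron density → sp2.
C2 (3 σ bonds, plus one π bond) has steric number 3: sp2.
C3 has 3 σ bonds, plus one π bond: steric number 3 → sp2.
C4 — 3 σ bonds, plus one π bond. Steric number 3, so sp2.
C5: 4 σ bonds — 4 electron domains, sp3.
C6 carries 4 σ bonds, giving a steric number of 4, so it is sp3.

C1 sp2, C2 sp2, C3 sp2, C4 sp2, C5 sp3, C6 sp3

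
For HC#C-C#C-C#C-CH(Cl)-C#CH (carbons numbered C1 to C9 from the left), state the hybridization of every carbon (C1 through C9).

C1 — 2 σ bonds, plus two π bonds. Steric number 2, so sp.
C2 (2 σ bonds, plus two π bonds) has steric number 2: sp.
C3 carries 2 σ bonds, plus two π bonds, giving a steric number of 2, so it is sp.
C4: 2 σ bonds, plus two π bonds — 2 electron domains, sp.
C5: 2 σ bonds, plus two π bonds; 2 regions of electron density → sp.
C6 is sp: 2 σ bonds, plus two π bonds, 2 electron-density regions.
C7 has 4 σ bonds: steric number 4 → sp3.
C8 is sp: 2 σ bonds, plus two π bonds, 2 electron-density regions.
C9 carries 2 σ bonds, plus two π bonds, giving a steric number of 2, so it is sp.

C1 sp, C2 sp, C3 sp, C4 sp, C5 sp, C6 sp, C7 sp3, C8 sp, C9 sp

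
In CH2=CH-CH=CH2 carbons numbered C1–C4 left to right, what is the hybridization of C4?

sp²

C4 is sp2: 3 σ bonds, plus one π bond, 3 electron-density regions.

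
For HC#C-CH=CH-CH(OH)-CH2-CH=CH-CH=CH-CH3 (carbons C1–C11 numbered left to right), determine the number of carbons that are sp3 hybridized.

C1: sp
C2: sp
C3: sp2
C4: sp2
C5: sp3 ✓
C6: sp3 ✓
C7: sp2
C8: sp2
C9: sp2
C10: sp2
C11: sp3 ✓
C5, C6, C11 → 3 sp3 carbons.

3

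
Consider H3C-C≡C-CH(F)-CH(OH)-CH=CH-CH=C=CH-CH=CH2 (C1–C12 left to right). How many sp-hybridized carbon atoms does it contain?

3

C1: sp3
C2: sp ✓
C3: sp ✓
C4: sp3
C5: sp3
C6: sp2
C7: sp2
C8: sp2
C9: sp ✓
C10: sp2
C11: sp2
C12: sp2
C2, C3, C9 → 3 sp carbons.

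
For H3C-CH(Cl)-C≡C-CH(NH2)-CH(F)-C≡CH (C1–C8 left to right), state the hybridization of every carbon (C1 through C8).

C1 (4 σ bonds) has steric number 4: sp3.
C2 — 4 σ bonds. Steric number 4, so sp3.
C3 is sp: 2 σ bonds, plus two π bonds, 2 electron-density regions.
C4 is sp: 2 σ bonds, plus two π bonds, 2 electron-density regions.
C5 is sp3: 4 σ bonds, 4 electron-density regions.
C6 has 4 σ bonds: steric number 4 → sp3.
C7 carries 2 σ bonds, plus two π bonds, giving a steric number of 2, so it is sp.
C8 carries 2 σ bonds, plus two π bonds, giving a steric number of 2, so it is sp.

C1 sp3, C2 sp3, C3 sp, C4 sp, C5 sp3, C6 sp3, C7 sp, C8 sp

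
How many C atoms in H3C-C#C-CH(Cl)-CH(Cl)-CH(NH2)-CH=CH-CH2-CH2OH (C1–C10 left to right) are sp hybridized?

C1: sp3
C2: sp ✓
C3: sp ✓
C4: sp3
C5: sp3
C6: sp3
C7: sp2
C8: sp2
C9: sp3
C10: sp3
C2, C3 → 2 sp carbons.

2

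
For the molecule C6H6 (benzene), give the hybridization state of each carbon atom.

sp²

Every ring carbon has three σ bonds and contributes one p electron to the aromatic π system.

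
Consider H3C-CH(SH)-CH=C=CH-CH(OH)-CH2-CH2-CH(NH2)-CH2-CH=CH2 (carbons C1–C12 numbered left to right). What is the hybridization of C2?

C2: 4 σ bonds — 4 electron domains, sp3.

sp^3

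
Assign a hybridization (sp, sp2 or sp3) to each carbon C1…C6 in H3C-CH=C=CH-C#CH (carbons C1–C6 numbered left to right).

C1: 4 σ bonds; 4 regions of electron density → sp3.
C2 carries 3 σ bonds, plus one π bond, giving a steric number of 3, so it is sp2.
C3 has 2 σ bonds, plus two π bonds: steric number 2 → sp.
C4 is sp2: 3 σ bonds, plus one π bond, 3 electron-density regions.
C5 is sp: 2 σ bonds, plus two π bonds, 2 electron-density regions.
C6 has 2 σ bonds, plus two π bonds: steric number 2 → sp.

C1 sp3, C2 sp2, C3 sp, C4 sp2, C5 sp, C6 sp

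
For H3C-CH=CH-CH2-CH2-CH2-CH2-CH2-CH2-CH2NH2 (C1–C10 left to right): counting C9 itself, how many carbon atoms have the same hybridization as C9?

8

C9 is sp3 (only σ bonds).
C1: sp3 ✓
C2: sp2
C3: sp2
C4: sp3 ✓
C5: sp3 ✓
C6: sp3 ✓
C7: sp3 ✓
C8: sp3 ✓
C9: sp3 ✓
C10: sp3 ✓
8 carbons are sp3.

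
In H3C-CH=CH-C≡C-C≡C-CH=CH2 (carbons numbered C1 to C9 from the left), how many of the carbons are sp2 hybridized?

4

C1: sp3
C2: sp2 ✓
C3: sp2 ✓
C4: sp
C5: sp
C6: sp
C7: sp
C8: sp2 ✓
C9: sp2 ✓
C2, C3, C8, C9 → 4 sp2 carbons.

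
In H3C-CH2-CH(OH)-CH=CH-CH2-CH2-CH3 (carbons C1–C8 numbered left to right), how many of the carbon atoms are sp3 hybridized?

6

C1: sp3 ✓
C2: sp3 ✓
C3: sp3 ✓
C4: sp2
C5: sp2
C6: sp3 ✓
C7: sp3 ✓
C8: sp3 ✓
C1, C2, C3, C6, C7, C8 → 6 sp3 carbons.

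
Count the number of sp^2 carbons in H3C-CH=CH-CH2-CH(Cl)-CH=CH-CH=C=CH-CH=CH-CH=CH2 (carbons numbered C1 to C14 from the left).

C1: sp3
C2: sp2 ✓
C3: sp2 ✓
C4: sp3
C5: sp3
C6: sp2 ✓
C7: sp2 ✓
C8: sp2 ✓
C9: sp
C10: sp2 ✓
C11: sp2 ✓
C12: sp2 ✓
C13: sp2 ✓
C14: sp2 ✓
C2, C3, C6, C7, C8, C10, C11, C12, C13, C14 → 10 sp2 carbons.

10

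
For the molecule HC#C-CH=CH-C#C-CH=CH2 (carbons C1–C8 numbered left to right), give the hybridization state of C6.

C6 is sp: 2 σ bonds, plus two π bonds, 2 electron-density regions.

sp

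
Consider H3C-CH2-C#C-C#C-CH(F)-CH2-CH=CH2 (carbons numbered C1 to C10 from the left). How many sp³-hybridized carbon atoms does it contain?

4

C1: sp3 ✓
C2: sp3 ✓
C3: sp
C4: sp
C5: sp
C6: sp
C7: sp3 ✓
C8: sp3 ✓
C9: sp2
C10: sp2
C1, C2, C7, C8 → 4 sp3 carbons.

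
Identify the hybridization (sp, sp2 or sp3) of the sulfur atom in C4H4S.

sp²

Analogous to furan: one S lone pair in the aromatic π system, S is sp2.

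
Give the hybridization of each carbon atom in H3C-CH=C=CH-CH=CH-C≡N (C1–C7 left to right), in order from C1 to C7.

C1 sp3, C2 sp2, C3 sp, C4 sp2, C5 sp2, C6 sp2, C7 sp

C1: 4 σ bonds; 4 regions of electron density → sp3.
C2 has 3 σ bonds, plus one π bond: steric number 3 → sp2.
C3 (2 σ bonds, plus two π bonds) has steric number 2: sp.
C4 has 3 σ bonds, plus one π bond: steric number 3 → sp2.
C5 carries 3 σ bonds, plus one π bond, giving a steric number of 3, so it is sp2.
C6: 3 σ bonds, plus one π bond — 3 electron domains, sp2.
C7: 2 σ bonds, plus two π bonds — 2 electron domains, sp.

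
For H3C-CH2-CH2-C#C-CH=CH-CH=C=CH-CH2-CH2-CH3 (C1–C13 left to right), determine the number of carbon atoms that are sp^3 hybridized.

6

C1: sp3 ✓
C2: sp3 ✓
C3: sp3 ✓
C4: sp
C5: sp
C6: sp2
C7: sp2
C8: sp2
C9: sp
C10: sp2
C11: sp3 ✓
C12: sp3 ✓
C13: sp3 ✓
C1, C2, C3, C11, C12, C13 → 6 sp3 carbons.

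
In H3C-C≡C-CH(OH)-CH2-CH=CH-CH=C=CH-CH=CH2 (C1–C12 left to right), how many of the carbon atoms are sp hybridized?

3

C1: sp3
C2: sp ✓
C3: sp ✓
C4: sp3
C5: sp3
C6: sp2
C7: sp2
C8: sp2
C9: sp ✓
C10: sp2
C11: sp2
C12: sp2
C2, C3, C9 → 3 sp carbons.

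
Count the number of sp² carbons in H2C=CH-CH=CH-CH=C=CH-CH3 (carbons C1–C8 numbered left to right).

6

C1: sp2 ✓
C2: sp2 ✓
C3: sp2 ✓
C4: sp2 ✓
C5: sp2 ✓
C6: sp
C7: sp2 ✓
C8: sp3
C1, C2, C3, C4, C5, C7 → 6 sp2 carbons.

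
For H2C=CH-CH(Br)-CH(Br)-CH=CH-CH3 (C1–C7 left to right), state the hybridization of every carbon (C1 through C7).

C1 has 3 σ bonds, plus one π bond: steric number 3 → sp2.
C2: 3 σ bonds, plus one π bond — 3 electron domains, sp2.
C3 is sp3: 4 σ bonds, 4 electron-density regions.
C4 (4 σ bonds) has steric number 4: sp3.
C5 carries 3 σ bonds, plus one π bond, giving a steric number of 3, so it is sp2.
C6 is sp2: 3 σ bonds, plus one π bond, 3 electron-density regions.
C7: 4 σ bonds — 4 electron domains, sp3.

C1 sp2, C2 sp2, C3 sp3, C4 sp3, C5 sp2, C6 sp2, C7 sp3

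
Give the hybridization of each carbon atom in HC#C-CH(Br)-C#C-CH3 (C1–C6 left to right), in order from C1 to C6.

C1 sp, C2 sp, C3 sp3, C4 sp, C5 sp, C6 sp3

C1 is sp: 2 σ bonds, plus two π bonds, 2 electron-density regions.
C2 is sp: 2 σ bonds, plus two π bonds, 2 electron-density regions.
C3: 4 σ bonds — 4 electron domains, sp3.
C4: 2 σ bonds, plus two π bonds; 2 regions of electron density → sp.
C5 has 2 σ bonds, plus two π bonds: steric number 2 → sp.
C6 (4 σ bonds) has steric number 4: sp3.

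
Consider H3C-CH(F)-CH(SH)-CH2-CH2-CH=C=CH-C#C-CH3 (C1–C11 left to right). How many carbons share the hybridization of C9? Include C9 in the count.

C9 is sp (two π bonds).
C1: sp3
C2: sp3
C3: sp3
C4: sp3
C5: sp3
C6: sp2
C7: sp ✓
C8: sp2
C9: sp ✓
C10: sp ✓
C11: sp3
3 carbons are sp.

3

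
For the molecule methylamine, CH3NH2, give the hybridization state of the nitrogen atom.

Three σ bonds + one lone pair = steric number 4 → sp3.

sp^3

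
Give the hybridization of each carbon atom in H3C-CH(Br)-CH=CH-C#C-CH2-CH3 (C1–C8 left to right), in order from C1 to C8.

C1 has 4 σ bonds: steric number 4 → sp3.
C2 has 4 σ bonds: steric number 4 → sp3.
C3: 3 σ bonds, plus one π bond — 3 electron domains, sp2.
C4: 3 σ bonds, plus one π bond — 3 electron domains, sp2.
C5 — 2 σ bonds, plus two π bonds. Steric number 2, so sp.
C6 has 2 σ bonds, plus two π bonds: steric number 2 → sp.
C7 has 4 σ bonds: steric number 4 → sp3.
C8 (4 σ bonds) has steric number 4: sp3.

C1 sp3, C2 sp3, C3 sp2, C4 sp2, C5 sp, C6 sp, C7 sp3, C8 sp3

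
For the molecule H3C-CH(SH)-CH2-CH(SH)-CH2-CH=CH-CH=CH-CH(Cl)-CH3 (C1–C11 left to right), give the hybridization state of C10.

sp3

C10 (4 σ bonds) has steric number 4: sp3.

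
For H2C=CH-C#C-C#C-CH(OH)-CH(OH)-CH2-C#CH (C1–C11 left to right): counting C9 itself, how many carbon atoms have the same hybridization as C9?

C9 is sp3 (only σ bonds).
C1: sp2
C2: sp2
C3: sp
C4: sp
C5: sp
C6: sp
C7: sp3 ✓
C8: sp3 ✓
C9: sp3 ✓
C10: sp
C11: sp
3 carbons are sp3.

3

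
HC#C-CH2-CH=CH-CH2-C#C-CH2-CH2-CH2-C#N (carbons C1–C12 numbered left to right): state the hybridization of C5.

sp²

C5 (3 σ bonds, plus one π bond) has steric number 3: sp2.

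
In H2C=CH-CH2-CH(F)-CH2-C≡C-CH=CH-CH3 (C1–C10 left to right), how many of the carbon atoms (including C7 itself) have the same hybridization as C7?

C7 is sp (two π bonds).
C1: sp2
C2: sp2
C3: sp3
C4: sp3
C5: sp3
C6: sp ✓
C7: sp ✓
C8: sp2
C9: sp2
C10: sp3
2 carbons are sp.

2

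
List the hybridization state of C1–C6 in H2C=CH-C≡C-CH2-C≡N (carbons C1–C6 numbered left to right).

C1: 3 σ bonds, plus one π bond — 3 electron domains, sp2.
C2 — 3 σ bonds, plus one π bond. Steric number 3, so sp2.
C3 — 2 σ bonds, plus two π bonds. Steric number 2, so sp.
C4 has 2 σ bonds, plus two π bonds: steric number 2 → sp.
C5 (4 σ bonds) has steric number 4: sp3.
C6 is sp: 2 σ bonds, plus two π bonds, 2 electron-density regions.

C1 sp2, C2 sp2, C3 sp, C4 sp, C5 sp3, C6 sp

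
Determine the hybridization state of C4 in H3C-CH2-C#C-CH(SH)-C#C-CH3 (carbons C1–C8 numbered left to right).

C4 carries 2 σ bonds, plus two π bonds, giving a steric number of 2, so it is sp.

sp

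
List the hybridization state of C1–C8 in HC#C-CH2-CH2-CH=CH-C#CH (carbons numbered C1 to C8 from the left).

C1 sp, C2 sp, C3 sp3, C4 sp3, C5 sp2, C6 sp2, C7 sp, C8 sp

C1 has 2 σ bonds, plus two π bonds: steric number 2 → sp.
C2: 2 σ bonds, plus two π bonds — 2 electron domains, sp.
C3 (4 σ bonds) has steric number 4: sp3.
C4 is sp3: 4 σ bonds, 4 electron-density regions.
C5 carries 3 σ bonds, plus one π bond, giving a steric number of 3, so it is sp2.
C6 is sp2: 3 σ bonds, plus one π bond, 3 electron-density regions.
C7 is sp: 2 σ bonds, plus two π bonds, 2 electron-density regions.
C8 carries 2 σ bonds, plus two π bonds, giving a steric number of 2, so it is sp.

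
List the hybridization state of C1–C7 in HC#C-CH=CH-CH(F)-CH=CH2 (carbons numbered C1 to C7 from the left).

C1 carries 2 σ bonds, plus two π bonds, giving a steric number of 2, so it is sp.
C2 carries 2 σ bonds, plus two π bonds, giving a steric number of 2, so it is sp.
C3 (3 σ bonds, plus one π bond) has steric number 3: sp2.
C4 carries 3 σ bonds, plus one π bond, giving a steric number of 3, so it is sp2.
C5 has 4 σ bonds: steric number 4 → sp3.
C6 has 3 σ bonds, plus one π bond: steric number 3 → sp2.
C7 is sp2: 3 σ bonds, plus one π bond, 3 electron-density regions.

C1 sp, C2 sp, C3 sp2, C4 sp2, C5 sp3, C6 sp2, C7 sp2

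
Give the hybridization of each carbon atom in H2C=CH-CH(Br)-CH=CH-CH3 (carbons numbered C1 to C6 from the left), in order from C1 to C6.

C1 carries 3 σ bonds, plus one π bond, giving a steric number of 3, so it is sp2.
C2: 3 σ bonds, plus one π bond; 3 regions of electron density → sp2.
C3 is sp3: 4 σ bonds, 4 electron-density regions.
C4 is sp2: 3 σ bonds, plus one π bond, 3 electron-density regions.
C5 has 3 σ bonds, plus one π bond: steric number 3 → sp2.
C6 is sp3: 4 σ bonds, 4 electron-density regions.

C1 sp2, C2 sp2, C3 sp3, C4 sp2, C5 sp2, C6 sp3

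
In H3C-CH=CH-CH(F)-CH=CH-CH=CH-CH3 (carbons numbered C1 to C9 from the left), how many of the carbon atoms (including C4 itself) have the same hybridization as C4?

3

C4 is sp3 (only σ bonds).
C1: sp3 ✓
C2: sp2
C3: sp2
C4: sp3 ✓
C5: sp2
C6: sp2
C7: sp2
C8: sp2
C9: sp3 ✓
3 carbons are sp3.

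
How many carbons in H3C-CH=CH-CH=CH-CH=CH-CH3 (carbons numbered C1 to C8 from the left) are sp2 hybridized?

C1: sp3
C2: sp2 ✓
C3: sp2 ✓
C4: sp2 ✓
C5: sp2 ✓
C6: sp2 ✓
C7: sp2 ✓
C8: sp3
C2, C3, C4, C5, C6, C7 → 6 sp2 carbons.

6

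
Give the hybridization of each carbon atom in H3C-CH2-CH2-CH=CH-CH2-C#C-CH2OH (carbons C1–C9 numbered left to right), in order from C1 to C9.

C1 has 4 σ bonds: steric number 4 → sp3.
C2: 4 σ bonds; 4 regions of electron density → sp3.
C3 — 4 σ bonds. Steric number 4, so sp3.
C4 (3 σ bonds, plus one π bond) has steric number 3: sp2.
C5 has 3 σ bonds, plus one π bond: steric number 3 → sp2.
C6 — 4 σ bonds. Steric number 4, so sp3.
C7: 2 σ bonds, plus two π bonds; 2 regions of electron density → sp.
C8: 2 σ bonds, plus two π bonds — 2 electron domains, sp.
C9 has 4 σ bonds: steric number 4 → sp3.

C1 sp3, C2 sp3, C3 sp3, C4 sp2, C5 sp2, C6 sp3, C7 sp, C8 sp, C9 sp3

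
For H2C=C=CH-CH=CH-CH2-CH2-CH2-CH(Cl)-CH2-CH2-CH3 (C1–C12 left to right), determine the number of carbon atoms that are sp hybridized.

C1: sp2
C2: sp ✓
C3: sp2
C4: sp2
C5: sp2
C6: sp3
C7: sp3
C8: sp3
C9: sp3
C10: sp3
C11: sp3
C12: sp3
C2 → 1 sp carbon.

1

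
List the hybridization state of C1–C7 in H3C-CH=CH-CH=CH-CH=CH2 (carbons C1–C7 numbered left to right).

C1 sp3, C2 sp2, C3 sp2, C4 sp2, C5 sp2, C6 sp2, C7 sp2

C1: 4 σ bonds; 4 regions of electron density → sp3.
C2 carries 3 σ bonds, plus one π bond, giving a steric number of 3, so it is sp2.
C3 (3 σ bonds, plus one π bond) has steric number 3: sp2.
C4 is sp2: 3 σ bonds, plus one π bond, 3 electron-density regions.
C5 has 3 σ bonds, plus one π bond: steric number 3 → sp2.
C6 has 3 σ bonds, plus one π bond: steric number 3 → sp2.
C7 (3 σ bonds, plus one π bond) has steric number 3: sp2.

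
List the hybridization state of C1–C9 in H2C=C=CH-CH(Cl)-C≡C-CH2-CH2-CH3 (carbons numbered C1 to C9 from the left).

C1 sp2, C2 sp, C3 sp2, C4 sp3, C5 sp, C6 sp, C7 sp3, C8 sp3, C9 sp3

C1 carries 3 σ bonds, plus one π bond, giving a steric number of 3, so it is sp2.
C2: 2 σ bonds, plus two π bonds; 2 regions of electron density → sp.
C3 carries 3 σ bonds, plus one π bond, giving a steric number of 3, so it is sp2.
C4 — 4 σ bonds. Steric number 4, so sp3.
C5: 2 σ bonds, plus two π bonds; 2 regions of electron density → sp.
C6: 2 σ bonds, plus two π bonds; 2 regions of electron density → sp.
C7 — 4 σ bonds. Steric number 4, so sp3.
C8: 4 σ bonds; 4 regions of electron density → sp3.
C9 is sp3: 4 σ bonds, 4 electron-density regions.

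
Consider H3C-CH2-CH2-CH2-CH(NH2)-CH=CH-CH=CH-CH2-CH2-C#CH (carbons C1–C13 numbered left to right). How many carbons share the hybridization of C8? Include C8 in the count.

C8 is sp2 (one π bond).
C1: sp3
C2: sp3
C3: sp3
C4: sp3
C5: sp3
C6: sp2 ✓
C7: sp2 ✓
C8: sp2 ✓
C9: sp2 ✓
C10: sp3
C11: sp3
C12: sp
C13: sp
4 carbons are sp2.

4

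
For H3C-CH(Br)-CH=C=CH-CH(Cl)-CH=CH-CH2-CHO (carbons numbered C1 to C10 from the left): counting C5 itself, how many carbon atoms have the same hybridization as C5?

5

C5 is sp2 (one π bond).
C1: sp3
C2: sp3
C3: sp2 ✓
C4: sp
C5: sp2 ✓
C6: sp3
C7: sp2 ✓
C8: sp2 ✓
C9: sp3
C10: sp2 ✓
5 carbons are sp2.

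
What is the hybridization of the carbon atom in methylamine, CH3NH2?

The carbon atom — 4 σ bonds. Steric number 4, so sp3.

sp^3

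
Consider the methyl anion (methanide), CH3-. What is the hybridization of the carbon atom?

sp^3

Three σ bonds + one lone pair = steric number 4 → sp3, pyramidal.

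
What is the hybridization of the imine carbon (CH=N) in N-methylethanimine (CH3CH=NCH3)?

The imine carbon (CH=N): 3 σ bonds, plus one π bond — 3 electron domains, sp2.

sp^2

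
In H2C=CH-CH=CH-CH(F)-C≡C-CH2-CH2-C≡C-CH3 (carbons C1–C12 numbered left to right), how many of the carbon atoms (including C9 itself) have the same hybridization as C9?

C9 is sp3 (only σ bonds).
C1: sp2
C2: sp2
C3: sp2
C4: sp2
C5: sp3 ✓
C6: sp
C7: sp
C8: sp3 ✓
C9: sp3 ✓
C10: sp
C11: sp
C12: sp3 ✓
4 carbons are sp3.

4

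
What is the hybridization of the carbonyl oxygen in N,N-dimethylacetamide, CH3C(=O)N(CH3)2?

The carbonyl oxygen (1 σ bond and 2 lone pairs, plus one π bond) has steric number 3: sp2.

sp2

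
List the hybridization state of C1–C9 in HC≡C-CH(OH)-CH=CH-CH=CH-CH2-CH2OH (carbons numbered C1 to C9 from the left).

C1: 2 σ bonds, plus two π bonds; 2 regions of electron density → sp.
C2 — 2 σ bonds, plus two π bonds. Steric number 2, so sp.
C3 is sp3: 4 σ bonds, 4 electron-density regions.
C4 carries 3 σ bonds, plus one π bond, giving a steric number of 3, so it is sp2.
C5 is sp2: 3 σ bonds, plus one π bond, 3 electron-density regions.
C6 is sp2: 3 σ bonds, plus one π bond, 3 electron-density regions.
C7 carries 3 σ bonds, plus one π bond, giving a steric number of 3, so it is sp2.
C8 — 4 σ bonds. Steric number 4, so sp3.
C9: 4 σ bonds; 4 regions of electron density → sp3.

C1 sp, C2 sp, C3 sp3, C4 sp2, C5 sp2, C6 sp2, C7 sp2, C8 sp3, C9 sp3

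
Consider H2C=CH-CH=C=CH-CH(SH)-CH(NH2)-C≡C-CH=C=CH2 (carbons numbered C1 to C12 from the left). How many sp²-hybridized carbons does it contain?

C1: sp2 ✓
C2: sp2 ✓
C3: sp2 ✓
C4: sp
C5: sp2 ✓
C6: sp3
C7: sp3
C8: sp
C9: sp
C10: sp2 ✓
C11: sp
C12: sp2 ✓
C1, C2, C3, C5, C10, C12 → 6 sp2 carbons.

6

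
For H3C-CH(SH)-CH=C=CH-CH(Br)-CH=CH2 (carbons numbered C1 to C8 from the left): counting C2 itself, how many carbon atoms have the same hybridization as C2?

3

C2 is sp3 (only σ bonds).
C1: sp3 ✓
C2: sp3 ✓
C3: sp2
C4: sp
C5: sp2
C6: sp3 ✓
C7: sp2
C8: sp2
3 carbons are sp3.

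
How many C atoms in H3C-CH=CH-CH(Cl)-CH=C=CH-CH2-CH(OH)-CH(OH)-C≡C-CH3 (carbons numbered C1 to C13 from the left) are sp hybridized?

C1: sp3
C2: sp2
C3: sp2
C4: sp3
C5: sp2
C6: sp ✓
C7: sp2
C8: sp3
C9: sp3
C10: sp3
C11: sp ✓
C12: sp ✓
C13: sp3
C6, C11, C12 → 3 sp carbons.

3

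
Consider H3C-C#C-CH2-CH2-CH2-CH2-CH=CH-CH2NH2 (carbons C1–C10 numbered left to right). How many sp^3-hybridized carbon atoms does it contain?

6

C1: sp3 ✓
C2: sp
C3: sp
C4: sp3 ✓
C5: sp3 ✓
C6: sp3 ✓
C7: sp3 ✓
C8: sp2
C9: sp2
C10: sp3 ✓
C1, C4, C5, C6, C7, C10 → 6 sp3 carbons.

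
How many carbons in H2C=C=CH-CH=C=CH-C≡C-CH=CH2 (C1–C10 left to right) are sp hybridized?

4

C1: sp2
C2: sp ✓
C3: sp2
C4: sp2
C5: sp ✓
C6: sp2
C7: sp ✓
C8: sp ✓
C9: sp2
C10: sp2
C2, C5, C7, C8 → 4 sp carbons.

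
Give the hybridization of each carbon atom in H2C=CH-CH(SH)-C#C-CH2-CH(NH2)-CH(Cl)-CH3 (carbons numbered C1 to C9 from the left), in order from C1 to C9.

C1 has 3 σ bonds, plus one π bond: steric number 3 → sp2.
C2 (3 σ bonds, plus one π bond) has steric number 3: sp2.
C3 — 4 σ bonds. Steric number 4, so sp3.
C4: 2 σ bonds, plus two π bonds — 2 electron domains, sp.
C5 — 2 σ bonds, plus two π bonds. Steric number 2, so sp.
C6 — 4 σ bonds. Steric number 4, so sp3.
C7 carries 4 σ bonds, giving a steric number of 4, so it is sp3.
C8 carries 4 σ bonds, giving a steric number of 4, so it is sp3.
C9 has 4 σ bonds: steric number 4 → sp3.

C1 sp2, C2 sp2, C3 sp3, C4 sp, C5 sp, C6 sp3, C7 sp3, C8 sp3, C9 sp3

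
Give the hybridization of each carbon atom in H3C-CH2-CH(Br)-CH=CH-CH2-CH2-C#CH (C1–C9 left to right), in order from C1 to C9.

C1 sp3, C2 sp3, C3 sp3, C4 sp2, C5 sp2, C6 sp3, C7 sp3, C8 sp, C9 sp

C1 (4 σ bonds) has steric number 4: sp3.
C2 (4 σ bonds) has steric number 4: sp3.
C3: 4 σ bonds — 4 electron domains, sp3.
C4: 3 σ bonds, plus one π bond — 3 electron domains, sp2.
C5 — 3 σ bonds, plus one π bond. Steric number 3, so sp2.
C6 is sp3: 4 σ bonds, 4 electron-density regions.
C7: 4 σ bonds — 4 electron domains, sp3.
C8 is sp: 2 σ bonds, plus two π bonds, 2 electron-density regions.
C9 is sp: 2 σ bonds, plus two π bonds, 2 electron-density regions.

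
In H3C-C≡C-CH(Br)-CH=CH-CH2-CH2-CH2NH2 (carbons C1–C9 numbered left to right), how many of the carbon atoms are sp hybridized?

2

C1: sp3
C2: sp ✓
C3: sp ✓
C4: sp3
C5: sp2
C6: sp2
C7: sp3
C8: sp3
C9: sp3
C2, C3 → 2 sp carbons.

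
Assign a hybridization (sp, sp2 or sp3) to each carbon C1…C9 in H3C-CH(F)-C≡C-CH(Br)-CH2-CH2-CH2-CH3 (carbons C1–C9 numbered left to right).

C1 sp3, C2 sp3, C3 sp, C4 sp, C5 sp3, C6 sp3, C7 sp3, C8 sp3, C9 sp3

C1 carries 4 σ bonds, giving a steric number of 4, so it is sp3.
C2 carries 4 σ bonds, giving a steric number of 4, so it is sp3.
C3: 2 σ bonds, plus two π bonds; 2 regions of electron density → sp.
C4 has 2 σ bonds, plus two π bonds: steric number 2 → sp.
C5 carries 4 σ bonds, giving a steric number of 4, so it is sp3.
C6 carries 4 σ bonds, giving a steric number of 4, so it is sp3.
C7 (4 σ bonds) has steric number 4: sp3.
C8 is sp3: 4 σ bonds, 4 electron-density regions.
C9 carries 4 σ bonds, giving a steric number of 4, so it is sp3.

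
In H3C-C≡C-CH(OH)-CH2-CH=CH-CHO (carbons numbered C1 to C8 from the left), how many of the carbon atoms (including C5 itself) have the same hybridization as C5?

C5 is sp3 (only σ bonds).
C1: sp3 ✓
C2: sp
C3: sp
C4: sp3 ✓
C5: sp3 ✓
C6: sp2
C7: sp2
C8: sp2
3 carbons are sp3.

3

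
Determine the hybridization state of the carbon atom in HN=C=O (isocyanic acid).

The carbon atom is sp: 2 σ bonds, plus two π bonds, 2 electron-density regions.

sp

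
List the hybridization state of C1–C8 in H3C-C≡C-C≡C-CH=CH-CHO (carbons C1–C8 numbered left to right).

C1 sp3, C2 sp, C3 sp, C4 sp, C5 sp, C6 sp2, C7 sp2, C8 sp2

C1 carries 4 σ bonds, giving a steric number of 4, so it is sp3.
C2: 2 σ bonds, plus two π bonds — 2 electron domains, sp.
C3 is sp: 2 σ bonds, plus two π bonds, 2 electron-density regions.
C4: 2 σ bonds, plus two π bonds — 2 electron domains, sp.
C5 is sp: 2 σ bonds, plus two π bonds, 2 electron-density regions.
C6 (3 σ bonds, plus one π bond) has steric number 3: sp2.
C7 is sp2: 3 σ bonds, plus one π bond, 3 electron-density regions.
C8 is sp2: 3 σ bonds, plus one π bond, 3 electron-density regions.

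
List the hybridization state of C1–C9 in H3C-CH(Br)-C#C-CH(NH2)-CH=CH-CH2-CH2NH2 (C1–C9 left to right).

C1 carries 4 σ bonds, giving a steric number of 4, so it is sp3.
C2: 4 σ bonds — 4 electron domains, sp3.
C3 is sp: 2 σ bonds, plus two π bonds, 2 electron-density regions.
C4: 2 σ bonds, plus two π bonds — 2 electron domains, sp.
C5 has 4 σ bonds: steric number 4 → sp3.
C6 — 3 σ bonds, plus one π bond. Steric number 3, so sp2.
C7 is sp2: 3 σ bonds, plus one π bond, 3 electron-density regions.
C8 is sp3: 4 σ bonds, 4 electron-density regions.
C9 is sp3: 4 σ bonds, 4 electron-density regions.

C1 sp3, C2 sp3, C3 sp, C4 sp, C5 sp3, C6 sp2, C7 sp2, C8 sp3, C9 sp3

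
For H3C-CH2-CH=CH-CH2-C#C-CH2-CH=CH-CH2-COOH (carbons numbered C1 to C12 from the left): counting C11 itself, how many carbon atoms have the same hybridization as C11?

5

C11 is sp3 (only σ bonds).
C1: sp3 ✓
C2: sp3 ✓
C3: sp2
C4: sp2
C5: sp3 ✓
C6: sp
C7: sp
C8: sp3 ✓
C9: sp2
C10: sp2
C11: sp3 ✓
C12: sp2
5 carbons are sp3.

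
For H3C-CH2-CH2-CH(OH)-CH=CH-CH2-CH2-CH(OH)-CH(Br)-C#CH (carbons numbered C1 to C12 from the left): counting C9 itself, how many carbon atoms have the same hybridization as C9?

C9 is sp3 (only σ bonds).
C1: sp3 ✓
C2: sp3 ✓
C3: sp3 ✓
C4: sp3 ✓
C5: sp2
C6: sp2
C7: sp3 ✓
C8: sp3 ✓
C9: sp3 ✓
C10: sp3 ✓
C11: sp
C12: sp
8 carbons are sp3.

8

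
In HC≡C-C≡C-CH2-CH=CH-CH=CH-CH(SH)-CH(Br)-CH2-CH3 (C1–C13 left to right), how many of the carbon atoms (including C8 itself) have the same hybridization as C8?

4

C8 is sp2 (one π bond).
C1: sp
C2: sp
C3: sp
C4: sp
C5: sp3
C6: sp2 ✓
C7: sp2 ✓
C8: sp2 ✓
C9: sp2 ✓
C10: sp3
C11: sp3
C12: sp3
C13: sp3
4 carbons are sp2.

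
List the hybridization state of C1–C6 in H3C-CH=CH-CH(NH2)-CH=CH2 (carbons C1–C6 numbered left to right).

C1 carries 4 σ bonds, giving a steric number of 4, so it is sp3.
C2 is sp2: 3 σ bonds, plus one π bond, 3 electron-density regions.
C3: 3 σ bonds, plus one π bond; 3 regions of electron density → sp2.
C4 — 4 σ bonds. Steric number 4, so sp3.
C5 carries 3 σ bonds, plus one π bond, giving a steric number of 3, so it is sp2.
C6: 3 σ bonds, plus one π bond; 3 regions of electron density → sp2.

C1 sp3, C2 sp2, C3 sp2, C4 sp3, C5 sp2, C6 sp2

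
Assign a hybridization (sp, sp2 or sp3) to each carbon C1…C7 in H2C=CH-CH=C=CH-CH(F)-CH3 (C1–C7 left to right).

C1 sp2, C2 sp2, C3 sp2, C4 sp, C5 sp2, C6 sp3, C7 sp3

C1 has 3 σ bonds, plus one π bond: steric number 3 → sp2.
C2 — 3 σ bonds, plus one π bond. Steric number 3, so sp2.
C3: 3 σ bonds, plus one π bond — 3 electron domains, sp2.
C4 is sp: 2 σ bonds, plus two π bonds, 2 electron-density regions.
C5: 3 σ bonds, plus one π bond; 3 regions of electron density → sp2.
C6 (4 σ bonds) has steric number 4: sp3.
C7 is sp3: 4 σ bonds, 4 electron-density regions.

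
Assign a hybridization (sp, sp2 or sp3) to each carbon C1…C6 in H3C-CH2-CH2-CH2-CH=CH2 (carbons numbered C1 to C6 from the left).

C1 sp3, C2 sp3, C3 sp3, C4 sp3, C5 sp2, C6 sp2

C1 (4 σ bonds) has steric number 4: sp3.
C2 has 4 σ bonds: steric number 4 → sp3.
C3 — 4 σ bonds. Steric number 4, so sp3.
C4: 4 σ bonds — 4 electron domains, sp3.
C5 — 3 σ bonds, plus one π bond. Steric number 3, so sp2.
C6: 3 σ bonds, plus one π bond — 3 electron domains, sp2.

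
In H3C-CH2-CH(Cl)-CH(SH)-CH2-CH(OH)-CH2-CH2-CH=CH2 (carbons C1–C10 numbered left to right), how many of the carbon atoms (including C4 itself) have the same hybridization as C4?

8

C4 is sp3 (only σ bonds).
C1: sp3 ✓
C2: sp3 ✓
C3: sp3 ✓
C4: sp3 ✓
C5: sp3 ✓
C6: sp3 ✓
C7: sp3 ✓
C8: sp3 ✓
C9: sp2
C10: sp2
8 carbons are sp3.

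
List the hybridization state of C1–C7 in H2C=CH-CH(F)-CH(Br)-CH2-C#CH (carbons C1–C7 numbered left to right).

C1 has 3 σ bonds, plus one π bond: steric number 3 → sp2.
C2 is sp2: 3 σ bonds, plus one π bond, 3 electron-density regions.
C3 has 4 σ bonds: steric number 4 → sp3.
C4 (4 σ bonds) has steric number 4: sp3.
C5 — 4 σ bonds. Steric number 4, so sp3.
C6 (2 σ bonds, plus two π bonds) has steric number 2: sp.
C7 — 2 σ bonds, plus two π bonds. Steric number 2, so sp.

C1 sp2, C2 sp2, C3 sp3, C4 sp3, C5 sp3, C6 sp, C7 sp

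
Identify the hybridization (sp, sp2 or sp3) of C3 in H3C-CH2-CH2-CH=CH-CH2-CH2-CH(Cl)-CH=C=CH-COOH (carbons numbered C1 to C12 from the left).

C3 (4 σ bonds) has steric number 4: sp3.

sp³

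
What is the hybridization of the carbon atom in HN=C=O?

The carbon atom (2 σ bonds, plus two π bonds) has steric number 2: sp.

sp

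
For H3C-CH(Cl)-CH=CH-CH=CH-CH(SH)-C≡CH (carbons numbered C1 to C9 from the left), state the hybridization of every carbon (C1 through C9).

C1 (4 σ bonds) has steric number 4: sp3.
C2 has 4 σ bonds: steric number 4 → sp3.
C3 (3 σ bonds, plus one π bond) has steric number 3: sp2.
C4: 3 σ bonds, plus one π bond; 3 regions of electron density → sp2.
C5 carries 3 σ bonds, plus one π bond, giving a steric number of 3, so it is sp2.
C6: 3 σ bonds, plus one π bond; 3 regions of electron density → sp2.
C7 carries 4 σ bonds, giving a steric number of 4, so it is sp3.
C8 (2 σ bonds, plus two π bonds) has steric number 2: sp.
C9 carries 2 σ bonds, plus two π bonds, giving a steric number of 2, so it is sp.

C1 sp3, C2 sp3, C3 sp2, C4 sp2, C5 sp2, C6 sp2, C7 sp3, C8 sp, C9 sp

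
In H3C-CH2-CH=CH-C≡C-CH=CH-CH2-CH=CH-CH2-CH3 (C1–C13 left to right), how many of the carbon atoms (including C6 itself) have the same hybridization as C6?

C6 is sp (two π bonds).
C1: sp3
C2: sp3
C3: sp2
C4: sp2
C5: sp ✓
C6: sp ✓
C7: sp2
C8: sp2
C9: sp3
C10: sp2
C11: sp2
C12: sp3
C13: sp3
2 carbons are sp.

2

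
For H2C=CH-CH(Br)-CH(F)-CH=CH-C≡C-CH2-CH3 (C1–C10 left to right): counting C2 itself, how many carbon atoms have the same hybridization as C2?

C2 is sp2 (one π bond).
C1: sp2 ✓
C2: sp2 ✓
C3: sp3
C4: sp3
C5: sp2 ✓
C6: sp2 ✓
C7: sp
C8: sp
C9: sp3
C10: sp3
4 carbons are sp2.

4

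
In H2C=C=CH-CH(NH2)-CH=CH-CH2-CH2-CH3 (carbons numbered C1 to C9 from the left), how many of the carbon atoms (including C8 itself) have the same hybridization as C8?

C8 is sp3 (only σ bonds).
C1: sp2
C2: sp
C3: sp2
C4: sp3 ✓
C5: sp2
C6: sp2
C7: sp3 ✓
C8: sp3 ✓
C9: sp3 ✓
4 carbons are sp3.

4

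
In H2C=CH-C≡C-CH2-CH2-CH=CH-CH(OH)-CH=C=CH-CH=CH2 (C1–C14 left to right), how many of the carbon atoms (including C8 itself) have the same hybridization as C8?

8

C8 is sp2 (one π bond).
C1: sp2 ✓
C2: sp2 ✓
C3: sp
C4: sp
C5: sp3
C6: sp3
C7: sp2 ✓
C8: sp2 ✓
C9: sp3
C10: sp2 ✓
C11: sp
C12: sp2 ✓
C13: sp2 ✓
C14: sp2 ✓
8 carbons are sp2.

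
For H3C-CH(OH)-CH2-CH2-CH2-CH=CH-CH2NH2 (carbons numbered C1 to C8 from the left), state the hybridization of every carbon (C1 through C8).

C1 sp3, C2 sp3, C3 sp3, C4 sp3, C5 sp3, C6 sp2, C7 sp2, C8 sp3

C1 — 4 σ bonds. Steric number 4, so sp3.
C2 is sp3: 4 σ bonds, 4 electron-density regions.
C3 is sp3: 4 σ bonds, 4 electron-density regions.
C4 carries 4 σ bonds, giving a steric number of 4, so it is sp3.
C5 carries 4 σ bonds, giving a steric number of 4, so it is sp3.
C6 — 3 σ bonds, plus one π bond. Steric number 3, so sp2.
C7: 3 σ bonds, plus one π bond; 3 regions of electron density → sp2.
C8 (4 σ bonds) has steric number 4: sp3.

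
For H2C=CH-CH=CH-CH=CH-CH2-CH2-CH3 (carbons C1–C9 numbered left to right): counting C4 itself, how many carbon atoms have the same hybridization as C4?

C4 is sp2 (one π bond).
C1: sp2 ✓
C2: sp2 ✓
C3: sp2 ✓
C4: sp2 ✓
C5: sp2 ✓
C6: sp2 ✓
C7: sp3
C8: sp3
C9: sp3
6 carbons are sp2.

6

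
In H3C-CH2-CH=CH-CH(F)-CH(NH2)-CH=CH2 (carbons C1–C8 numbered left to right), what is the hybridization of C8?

sp^2

C8 — 3 σ bonds, plus one π bond. Steric number 3, so sp2.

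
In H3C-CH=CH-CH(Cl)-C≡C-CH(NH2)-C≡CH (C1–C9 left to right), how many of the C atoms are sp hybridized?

4

C1: sp3
C2: sp2
C3: sp2
C4: sp3
C5: sp ✓
C6: sp ✓
C7: sp3
C8: sp ✓
C9: sp ✓
C5, C6, C8, C9 → 4 sp carbons.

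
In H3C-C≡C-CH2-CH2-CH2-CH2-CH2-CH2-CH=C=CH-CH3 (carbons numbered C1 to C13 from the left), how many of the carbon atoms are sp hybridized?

3

C1: sp3
C2: sp ✓
C3: sp ✓
C4: sp3
C5: sp3
C6: sp3
C7: sp3
C8: sp3
C9: sp3
C10: sp2
C11: sp ✓
C12: sp2
C13: sp3
C2, C3, C11 → 3 sp carbons.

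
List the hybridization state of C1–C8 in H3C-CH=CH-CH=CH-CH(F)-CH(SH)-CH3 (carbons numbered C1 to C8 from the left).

C1 is sp3: 4 σ bonds, 4 electron-density regions.
C2 carries 3 σ bonds, plus one π bond, giving a steric number of 3, so it is sp2.
C3: 3 σ bonds, plus one π bond; 3 regions of electron density → sp2.
C4: 3 σ bonds, plus one π bond — 3 electron domains, sp2.
C5: 3 σ bonds, plus one π bond; 3 regions of electron density → sp2.
C6 is sp3: 4 σ bonds, 4 electron-density regions.
C7 (4 σ bonds) has steric number 4: sp3.
C8 carries 4 σ bonds, giving a steric number of 4, so it is sp3.

C1 sp3, C2 sp2, C3 sp2, C4 sp2, C5 sp2, C6 sp3, C7 sp3, C8 sp3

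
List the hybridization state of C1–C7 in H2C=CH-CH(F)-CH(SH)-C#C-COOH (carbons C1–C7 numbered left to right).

C1 sp2, C2 sp2, C3 sp3, C4 sp3, C5 sp, C6 sp, C7 sp2

C1 (3 σ bonds, plus one π bond) has steric number 3: sp2.
C2: 3 σ bonds, plus one π bond — 3 electron domains, sp2.
C3 is sp3: 4 σ bonds, 4 electron-density regions.
C4 (4 σ bonds) has steric number 4: sp3.
C5 is sp: 2 σ bonds, plus two π bonds, 2 electron-density regions.
C6 is sp: 2 σ bonds, plus two π bonds, 2 electron-density regions.
C7: 3 σ bonds, plus one π bond; 3 regions of electron density → sp2.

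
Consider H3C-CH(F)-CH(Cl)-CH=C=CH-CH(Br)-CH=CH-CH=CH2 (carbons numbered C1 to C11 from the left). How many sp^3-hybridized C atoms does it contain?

4

C1: sp3 ✓
C2: sp3 ✓
C3: sp3 ✓
C4: sp2
C5: sp
C6: sp2
C7: sp3 ✓
C8: sp2
C9: sp2
C10: sp2
C11: sp2
C1, C2, C3, C7 → 4 sp3 carbons.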